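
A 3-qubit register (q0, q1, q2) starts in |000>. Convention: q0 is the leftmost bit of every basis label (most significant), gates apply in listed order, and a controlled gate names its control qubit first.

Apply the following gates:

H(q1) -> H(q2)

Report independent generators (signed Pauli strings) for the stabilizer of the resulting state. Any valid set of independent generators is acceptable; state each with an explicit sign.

The stabilizer group can be generated by +IXI, +IIX, +ZII, among other valid generating sets.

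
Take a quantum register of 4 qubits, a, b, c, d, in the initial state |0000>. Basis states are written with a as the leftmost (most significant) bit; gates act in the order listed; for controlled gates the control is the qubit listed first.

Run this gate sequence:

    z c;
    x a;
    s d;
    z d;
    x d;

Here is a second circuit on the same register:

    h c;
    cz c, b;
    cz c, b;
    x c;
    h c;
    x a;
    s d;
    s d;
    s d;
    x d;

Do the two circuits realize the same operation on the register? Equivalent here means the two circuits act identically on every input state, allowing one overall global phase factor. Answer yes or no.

Yes: on every input state the two circuits agree up to one overall phase factor.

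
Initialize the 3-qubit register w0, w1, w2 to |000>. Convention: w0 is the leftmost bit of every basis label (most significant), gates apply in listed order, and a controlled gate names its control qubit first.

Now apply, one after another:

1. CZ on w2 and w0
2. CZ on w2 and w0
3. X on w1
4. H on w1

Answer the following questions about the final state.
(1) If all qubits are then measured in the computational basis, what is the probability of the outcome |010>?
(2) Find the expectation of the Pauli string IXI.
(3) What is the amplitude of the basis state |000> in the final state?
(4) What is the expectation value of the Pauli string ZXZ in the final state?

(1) A full measurement returns |010> with probability 1/2. Key observation: gates 1-2 undo each other exactly, leaving only the rest of the circuit to track.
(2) The observable IXI averages to -1.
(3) |000> carries amplitude sqrt(2)/2 in the final state.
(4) The observable ZXZ averages to -1.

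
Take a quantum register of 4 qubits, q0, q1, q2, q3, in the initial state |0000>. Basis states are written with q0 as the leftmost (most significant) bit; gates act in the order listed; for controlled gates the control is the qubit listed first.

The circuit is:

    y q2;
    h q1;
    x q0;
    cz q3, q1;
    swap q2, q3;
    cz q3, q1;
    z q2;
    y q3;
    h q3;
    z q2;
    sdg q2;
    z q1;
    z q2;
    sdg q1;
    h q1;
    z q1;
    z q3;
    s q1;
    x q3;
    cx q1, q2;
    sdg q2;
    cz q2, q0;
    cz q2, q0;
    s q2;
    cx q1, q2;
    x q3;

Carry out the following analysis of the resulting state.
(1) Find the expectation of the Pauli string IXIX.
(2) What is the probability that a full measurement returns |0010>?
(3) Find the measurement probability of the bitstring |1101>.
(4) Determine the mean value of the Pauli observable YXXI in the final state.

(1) The expectation value of IXIX is -1. Key observation: the block from step 19 through step 26 cancels to the identity and can be dropped.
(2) Outcome |0010> occurs with probability 0.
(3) Outcome |1101> occurs with probability 1/4.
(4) In the final state, YXXI has expectation 0.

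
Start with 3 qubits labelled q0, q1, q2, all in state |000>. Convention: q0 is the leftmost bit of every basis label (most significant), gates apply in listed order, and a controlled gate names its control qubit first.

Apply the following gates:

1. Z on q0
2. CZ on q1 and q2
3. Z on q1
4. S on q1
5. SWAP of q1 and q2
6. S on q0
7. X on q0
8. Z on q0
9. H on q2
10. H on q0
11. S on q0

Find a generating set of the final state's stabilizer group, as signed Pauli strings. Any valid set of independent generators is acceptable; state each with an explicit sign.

The final state is stabilized by the group generated by -YII, +IIX, +IZI; other independent generating sets are equally valid.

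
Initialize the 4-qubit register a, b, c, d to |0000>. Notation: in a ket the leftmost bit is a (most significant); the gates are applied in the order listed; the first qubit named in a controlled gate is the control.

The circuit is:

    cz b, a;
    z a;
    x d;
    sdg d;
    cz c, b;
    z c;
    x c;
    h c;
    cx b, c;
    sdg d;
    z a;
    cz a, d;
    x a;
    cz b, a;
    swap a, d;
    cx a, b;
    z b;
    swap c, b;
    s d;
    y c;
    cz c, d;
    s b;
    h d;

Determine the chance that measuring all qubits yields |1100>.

Outcome |1100> occurs with probability 1/4.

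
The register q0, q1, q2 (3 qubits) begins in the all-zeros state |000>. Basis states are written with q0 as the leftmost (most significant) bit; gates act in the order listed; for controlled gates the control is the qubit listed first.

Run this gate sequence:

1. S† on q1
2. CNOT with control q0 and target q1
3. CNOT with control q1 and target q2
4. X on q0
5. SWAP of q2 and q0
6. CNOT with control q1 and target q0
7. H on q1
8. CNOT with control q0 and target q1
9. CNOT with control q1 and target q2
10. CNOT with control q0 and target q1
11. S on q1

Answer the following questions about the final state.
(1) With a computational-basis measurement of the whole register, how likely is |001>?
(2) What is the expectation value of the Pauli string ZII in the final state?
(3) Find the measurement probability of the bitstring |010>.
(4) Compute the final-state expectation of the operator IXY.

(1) A full measurement returns |001> with probability 1/2.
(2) The observable ZII averages to 1.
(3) A full measurement returns |010> with probability 1/2.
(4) The observable IXY averages to -1.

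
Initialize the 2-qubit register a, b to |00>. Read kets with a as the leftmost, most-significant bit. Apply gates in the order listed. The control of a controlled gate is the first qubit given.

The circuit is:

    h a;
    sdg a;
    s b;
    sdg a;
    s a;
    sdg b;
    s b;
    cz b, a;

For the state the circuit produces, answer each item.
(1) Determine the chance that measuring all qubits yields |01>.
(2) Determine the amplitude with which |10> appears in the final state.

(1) The probability of measuring |01> is 0. Key observation: gates 3-6 undo each other exactly, leaving only the rest of the circuit to track.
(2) |10> carries amplitude -sqrt(2)*I/2 in the final state.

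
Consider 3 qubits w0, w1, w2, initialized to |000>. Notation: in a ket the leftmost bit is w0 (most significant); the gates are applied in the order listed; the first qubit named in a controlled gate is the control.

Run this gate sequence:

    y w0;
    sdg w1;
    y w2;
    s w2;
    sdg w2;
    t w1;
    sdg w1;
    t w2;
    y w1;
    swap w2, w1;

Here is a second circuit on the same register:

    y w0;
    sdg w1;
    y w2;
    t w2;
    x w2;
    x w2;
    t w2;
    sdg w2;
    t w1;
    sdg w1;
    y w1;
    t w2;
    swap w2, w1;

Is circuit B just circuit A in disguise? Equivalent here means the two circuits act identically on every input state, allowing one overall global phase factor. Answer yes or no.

Yes — the two circuits implement the same unitary up to a global phase.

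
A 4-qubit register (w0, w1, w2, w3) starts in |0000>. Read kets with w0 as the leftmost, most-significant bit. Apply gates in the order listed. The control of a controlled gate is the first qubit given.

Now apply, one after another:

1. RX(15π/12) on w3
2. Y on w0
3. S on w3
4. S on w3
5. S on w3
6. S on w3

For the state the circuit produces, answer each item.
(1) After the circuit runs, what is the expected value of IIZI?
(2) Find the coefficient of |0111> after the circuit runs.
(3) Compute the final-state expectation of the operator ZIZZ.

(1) The expectation value of IIZI is 1.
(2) |0111> carries amplitude 0 in the final state.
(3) The expectation value of ZIZZ is sqrt(2)/2.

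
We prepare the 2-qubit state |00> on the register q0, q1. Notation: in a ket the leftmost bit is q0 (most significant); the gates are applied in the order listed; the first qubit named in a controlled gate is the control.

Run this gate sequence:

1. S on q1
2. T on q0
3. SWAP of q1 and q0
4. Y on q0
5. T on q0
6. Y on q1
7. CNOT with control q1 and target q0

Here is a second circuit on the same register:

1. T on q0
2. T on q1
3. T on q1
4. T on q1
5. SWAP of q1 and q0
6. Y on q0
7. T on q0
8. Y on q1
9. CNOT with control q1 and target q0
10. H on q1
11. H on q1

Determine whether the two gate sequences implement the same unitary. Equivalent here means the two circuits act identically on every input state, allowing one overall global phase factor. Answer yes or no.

No: there is an input state on which the two circuits produce genuinely different outputs (not merely differing by a phase).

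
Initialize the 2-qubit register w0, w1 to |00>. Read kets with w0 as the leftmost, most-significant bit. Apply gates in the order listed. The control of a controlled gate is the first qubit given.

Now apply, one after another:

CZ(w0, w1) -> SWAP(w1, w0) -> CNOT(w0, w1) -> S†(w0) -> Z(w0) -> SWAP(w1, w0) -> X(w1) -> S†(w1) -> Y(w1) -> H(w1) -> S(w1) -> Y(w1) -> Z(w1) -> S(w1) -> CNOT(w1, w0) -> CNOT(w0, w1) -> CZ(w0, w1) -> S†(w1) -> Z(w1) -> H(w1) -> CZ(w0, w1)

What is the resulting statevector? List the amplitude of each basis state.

After the circuit, the state carries amplitude -1/2 on |00>, -1/2 on |01>, -1/2 on |10>, 1/2 on |11>.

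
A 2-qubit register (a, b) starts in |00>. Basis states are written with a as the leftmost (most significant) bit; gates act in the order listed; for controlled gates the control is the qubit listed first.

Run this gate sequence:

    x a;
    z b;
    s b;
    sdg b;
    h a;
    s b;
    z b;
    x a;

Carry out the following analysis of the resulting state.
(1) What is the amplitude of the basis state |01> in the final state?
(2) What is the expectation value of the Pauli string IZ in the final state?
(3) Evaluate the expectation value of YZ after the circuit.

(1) The final state's coefficient on |01> equals 0.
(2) The observable IZ averages to 1.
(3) The observable YZ averages to 0.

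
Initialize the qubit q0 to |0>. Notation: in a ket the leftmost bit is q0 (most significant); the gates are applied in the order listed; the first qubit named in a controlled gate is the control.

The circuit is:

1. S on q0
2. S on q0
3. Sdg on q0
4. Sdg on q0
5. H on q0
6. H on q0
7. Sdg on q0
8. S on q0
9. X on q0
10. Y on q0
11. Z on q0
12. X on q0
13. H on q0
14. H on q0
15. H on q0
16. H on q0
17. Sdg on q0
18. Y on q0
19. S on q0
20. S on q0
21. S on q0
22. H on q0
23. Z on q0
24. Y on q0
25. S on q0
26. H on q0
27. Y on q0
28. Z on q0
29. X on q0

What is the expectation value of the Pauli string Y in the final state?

The observable Y averages to -1.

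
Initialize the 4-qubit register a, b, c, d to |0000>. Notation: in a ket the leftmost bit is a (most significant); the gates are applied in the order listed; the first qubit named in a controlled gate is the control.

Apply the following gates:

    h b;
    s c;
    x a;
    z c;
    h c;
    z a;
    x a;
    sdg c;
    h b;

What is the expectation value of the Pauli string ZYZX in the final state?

In the final state, ZYZX has expectation 0.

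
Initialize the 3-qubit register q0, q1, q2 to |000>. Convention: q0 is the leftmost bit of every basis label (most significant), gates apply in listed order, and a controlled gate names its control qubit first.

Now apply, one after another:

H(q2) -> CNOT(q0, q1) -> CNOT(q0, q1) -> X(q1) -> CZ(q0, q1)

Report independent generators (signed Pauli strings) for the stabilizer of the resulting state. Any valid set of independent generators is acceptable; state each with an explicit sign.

One valid set of independent stabilizer generators is +IIX, +ZII, -IZI (any independent generating set of the same group is equally correct). Key observation: the block from step 2 through step 3 cancels to the identity and can be dropped.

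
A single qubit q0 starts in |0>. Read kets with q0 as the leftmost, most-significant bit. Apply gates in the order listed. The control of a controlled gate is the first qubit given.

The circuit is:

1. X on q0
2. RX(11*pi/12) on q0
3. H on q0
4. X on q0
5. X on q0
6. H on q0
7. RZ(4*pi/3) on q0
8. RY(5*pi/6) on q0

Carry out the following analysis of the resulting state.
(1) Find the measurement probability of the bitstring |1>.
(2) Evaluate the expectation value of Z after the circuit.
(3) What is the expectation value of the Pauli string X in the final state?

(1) The probability of measuring |1> is sqrt(6)/32 + 9*sqrt(2)/32 + 1/2. Key observation: steps 3-6 multiply out to the identity, so the circuit reduces to the remaining gates.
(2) The expectation value of Z is -9*sqrt(2)/16 - sqrt(6)/16.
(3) The expectation value of X is -sqrt(6)/16 + 5*sqrt(2)/16.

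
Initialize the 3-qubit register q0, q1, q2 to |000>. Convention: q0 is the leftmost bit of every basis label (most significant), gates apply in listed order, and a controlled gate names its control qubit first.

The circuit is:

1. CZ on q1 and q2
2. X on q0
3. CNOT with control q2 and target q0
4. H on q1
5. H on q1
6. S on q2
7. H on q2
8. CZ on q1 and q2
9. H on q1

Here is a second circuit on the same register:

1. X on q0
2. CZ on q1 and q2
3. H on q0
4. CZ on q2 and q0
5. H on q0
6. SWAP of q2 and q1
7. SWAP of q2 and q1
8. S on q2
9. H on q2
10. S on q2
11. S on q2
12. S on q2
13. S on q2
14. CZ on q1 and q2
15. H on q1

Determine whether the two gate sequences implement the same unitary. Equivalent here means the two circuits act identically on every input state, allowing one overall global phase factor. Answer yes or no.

Yes: on every input state the two circuits agree up to one overall phase factor.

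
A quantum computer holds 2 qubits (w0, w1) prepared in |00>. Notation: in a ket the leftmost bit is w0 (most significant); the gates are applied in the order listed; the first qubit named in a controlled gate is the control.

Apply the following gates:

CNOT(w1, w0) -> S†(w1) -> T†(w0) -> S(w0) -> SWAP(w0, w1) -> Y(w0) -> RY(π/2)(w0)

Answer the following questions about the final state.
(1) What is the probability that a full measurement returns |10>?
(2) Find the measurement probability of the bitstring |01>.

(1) Outcome |10> occurs with probability 1/2.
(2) A full measurement returns |01> with probability 0.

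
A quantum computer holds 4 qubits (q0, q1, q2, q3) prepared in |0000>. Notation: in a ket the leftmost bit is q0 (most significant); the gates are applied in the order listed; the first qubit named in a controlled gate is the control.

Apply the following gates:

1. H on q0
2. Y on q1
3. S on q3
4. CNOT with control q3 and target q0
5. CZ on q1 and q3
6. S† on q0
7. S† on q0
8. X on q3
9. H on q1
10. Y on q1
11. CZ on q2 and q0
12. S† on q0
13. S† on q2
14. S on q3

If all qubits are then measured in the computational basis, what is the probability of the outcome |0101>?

The probability of measuring |0101> is 1/4.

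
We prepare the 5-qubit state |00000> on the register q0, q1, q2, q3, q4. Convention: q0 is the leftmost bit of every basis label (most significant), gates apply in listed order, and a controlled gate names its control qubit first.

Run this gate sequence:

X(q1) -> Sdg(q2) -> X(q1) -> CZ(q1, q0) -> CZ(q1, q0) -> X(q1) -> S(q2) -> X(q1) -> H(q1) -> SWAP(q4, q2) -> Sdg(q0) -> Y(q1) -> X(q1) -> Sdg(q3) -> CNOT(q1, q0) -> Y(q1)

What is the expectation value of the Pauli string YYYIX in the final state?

The observable YYYIX averages to 0. Key observation: gates 1-8 undo each other exactly, leaving only the rest of the circuit to track.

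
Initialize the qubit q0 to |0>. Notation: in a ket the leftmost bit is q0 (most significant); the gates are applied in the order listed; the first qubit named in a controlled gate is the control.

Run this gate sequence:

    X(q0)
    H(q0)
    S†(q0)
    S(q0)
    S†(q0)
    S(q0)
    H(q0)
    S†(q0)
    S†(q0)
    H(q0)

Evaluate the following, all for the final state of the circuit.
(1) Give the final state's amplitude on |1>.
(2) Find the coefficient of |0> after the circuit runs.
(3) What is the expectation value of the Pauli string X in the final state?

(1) The final state's coefficient on |1> equals sqrt(2)/2. Key observation: the block from step 2 through step 7 cancels to the identity and can be dropped.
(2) |0> carries amplitude -sqrt(2)/2 in the final state.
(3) The expectation value of X is -1.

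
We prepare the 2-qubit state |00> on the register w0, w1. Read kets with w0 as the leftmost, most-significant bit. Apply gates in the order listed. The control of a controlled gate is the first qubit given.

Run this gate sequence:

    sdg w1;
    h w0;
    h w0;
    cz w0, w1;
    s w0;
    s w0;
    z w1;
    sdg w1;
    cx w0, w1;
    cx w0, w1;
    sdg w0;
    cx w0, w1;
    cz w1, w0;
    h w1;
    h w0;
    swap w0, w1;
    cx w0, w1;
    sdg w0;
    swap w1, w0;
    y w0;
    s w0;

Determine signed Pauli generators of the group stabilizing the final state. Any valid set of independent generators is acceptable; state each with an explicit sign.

The stabilizer group can be generated by -YI, -IY, among other valid generating sets.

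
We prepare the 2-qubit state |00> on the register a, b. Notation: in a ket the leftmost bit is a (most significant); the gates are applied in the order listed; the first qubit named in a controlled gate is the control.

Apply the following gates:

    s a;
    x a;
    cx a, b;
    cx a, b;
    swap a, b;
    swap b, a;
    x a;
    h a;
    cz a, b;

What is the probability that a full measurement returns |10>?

Outcome |10> occurs with probability 1/2.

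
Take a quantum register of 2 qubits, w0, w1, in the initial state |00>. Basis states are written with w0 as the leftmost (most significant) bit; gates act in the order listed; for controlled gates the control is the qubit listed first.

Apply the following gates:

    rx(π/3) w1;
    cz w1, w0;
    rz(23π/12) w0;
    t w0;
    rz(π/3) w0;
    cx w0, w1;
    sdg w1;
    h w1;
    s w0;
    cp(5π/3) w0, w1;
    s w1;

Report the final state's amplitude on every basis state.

The final amplitudes are (-sqrt(2) + sqrt(6))*exp(7*I*pi/8)/4 on |00>, (-sqrt(6) - sqrt(2))*exp(3*I*pi/8)/4 on |01>, 0 on |10>, 0 on |11>.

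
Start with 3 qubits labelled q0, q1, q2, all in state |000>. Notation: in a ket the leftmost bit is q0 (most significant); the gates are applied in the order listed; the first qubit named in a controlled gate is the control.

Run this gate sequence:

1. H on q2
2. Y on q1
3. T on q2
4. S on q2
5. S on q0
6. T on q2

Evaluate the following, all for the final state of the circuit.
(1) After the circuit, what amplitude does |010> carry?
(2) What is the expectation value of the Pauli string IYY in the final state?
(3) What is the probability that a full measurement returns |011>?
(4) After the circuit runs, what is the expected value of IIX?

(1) The final state's coefficient on |010> equals sqrt(2)*I/2.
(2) The expectation value of IYY is 0.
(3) A full measurement returns |011> with probability 1/2.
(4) The observable IIX averages to -1.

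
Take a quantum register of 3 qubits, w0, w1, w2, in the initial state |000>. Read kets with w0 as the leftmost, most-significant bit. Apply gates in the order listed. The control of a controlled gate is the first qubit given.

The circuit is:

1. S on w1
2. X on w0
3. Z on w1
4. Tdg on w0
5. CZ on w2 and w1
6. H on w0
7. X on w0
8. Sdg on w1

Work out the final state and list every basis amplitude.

The resulting statevector has amplitude sqrt(2)*exp(3*I*pi/4)/2 on |000>, -sqrt(2)*exp(3*I*pi/4)/2 on |100>, and 0 on every other basis state.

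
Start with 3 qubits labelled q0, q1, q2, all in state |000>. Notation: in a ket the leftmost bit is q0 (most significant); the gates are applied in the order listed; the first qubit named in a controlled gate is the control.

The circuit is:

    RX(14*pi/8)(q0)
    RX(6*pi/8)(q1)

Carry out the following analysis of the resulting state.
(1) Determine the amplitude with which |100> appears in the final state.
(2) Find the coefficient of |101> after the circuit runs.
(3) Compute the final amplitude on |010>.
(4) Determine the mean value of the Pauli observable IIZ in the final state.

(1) |100> carries amplitude I*(-2 + sqrt(2))/4 in the final state.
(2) |101> carries amplitude 0 in the final state.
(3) The amplitude on |010> is I*(sqrt(2) + 2)/4.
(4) In the final state, IIZ has expectation 1.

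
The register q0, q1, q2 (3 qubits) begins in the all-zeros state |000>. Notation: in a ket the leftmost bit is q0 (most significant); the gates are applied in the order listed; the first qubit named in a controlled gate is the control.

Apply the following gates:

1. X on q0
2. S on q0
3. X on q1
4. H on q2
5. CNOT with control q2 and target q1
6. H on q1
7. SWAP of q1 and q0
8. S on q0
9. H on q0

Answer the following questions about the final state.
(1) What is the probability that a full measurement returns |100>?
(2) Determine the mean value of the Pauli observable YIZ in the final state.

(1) The probability of measuring |100> is 0.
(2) The expectation value of YIZ is 1.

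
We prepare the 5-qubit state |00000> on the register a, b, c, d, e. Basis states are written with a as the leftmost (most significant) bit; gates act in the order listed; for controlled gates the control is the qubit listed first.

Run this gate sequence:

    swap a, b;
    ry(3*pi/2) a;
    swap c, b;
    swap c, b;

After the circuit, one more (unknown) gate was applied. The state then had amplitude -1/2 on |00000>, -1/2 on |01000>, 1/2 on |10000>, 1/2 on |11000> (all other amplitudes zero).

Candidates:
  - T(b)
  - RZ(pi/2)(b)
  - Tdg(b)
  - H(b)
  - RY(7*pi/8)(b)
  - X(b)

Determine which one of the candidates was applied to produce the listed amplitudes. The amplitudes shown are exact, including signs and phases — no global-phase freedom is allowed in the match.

The applied gate was H(b). Key observation: gates 3-4 undo each other exactly, leaving only the rest of the circuit to track.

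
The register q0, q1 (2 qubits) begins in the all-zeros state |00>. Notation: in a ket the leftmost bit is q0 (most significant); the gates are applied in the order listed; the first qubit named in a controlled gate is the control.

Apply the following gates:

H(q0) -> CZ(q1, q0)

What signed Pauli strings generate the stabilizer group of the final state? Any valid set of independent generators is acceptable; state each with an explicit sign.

One valid set of independent stabilizer generators is +XI, +IZ (any independent generating set of the same group is equally correct).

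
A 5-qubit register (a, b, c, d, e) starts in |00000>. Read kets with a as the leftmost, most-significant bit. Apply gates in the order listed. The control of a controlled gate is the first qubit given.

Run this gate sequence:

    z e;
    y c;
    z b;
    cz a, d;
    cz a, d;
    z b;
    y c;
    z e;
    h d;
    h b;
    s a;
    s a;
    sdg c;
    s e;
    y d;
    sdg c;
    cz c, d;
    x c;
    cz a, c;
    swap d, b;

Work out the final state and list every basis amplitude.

The resulting statevector has amplitude -I/2 on |00100>, -I/2 on |00110>, I/2 on |01100>, I/2 on |01110>, and 0 on every other basis state. Key observation: the block from step 1 through step 8 cancels to the identity and can be dropped.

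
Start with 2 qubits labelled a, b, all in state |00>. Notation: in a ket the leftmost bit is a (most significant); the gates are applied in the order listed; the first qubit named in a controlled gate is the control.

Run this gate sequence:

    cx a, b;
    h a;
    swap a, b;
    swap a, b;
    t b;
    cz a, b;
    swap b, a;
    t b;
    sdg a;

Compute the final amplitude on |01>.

The final state's coefficient on |01> equals sqrt(2)*exp(I*pi/4)/2. Key observation: the block from step 3 through step 4 cancels to the identity and can be dropped.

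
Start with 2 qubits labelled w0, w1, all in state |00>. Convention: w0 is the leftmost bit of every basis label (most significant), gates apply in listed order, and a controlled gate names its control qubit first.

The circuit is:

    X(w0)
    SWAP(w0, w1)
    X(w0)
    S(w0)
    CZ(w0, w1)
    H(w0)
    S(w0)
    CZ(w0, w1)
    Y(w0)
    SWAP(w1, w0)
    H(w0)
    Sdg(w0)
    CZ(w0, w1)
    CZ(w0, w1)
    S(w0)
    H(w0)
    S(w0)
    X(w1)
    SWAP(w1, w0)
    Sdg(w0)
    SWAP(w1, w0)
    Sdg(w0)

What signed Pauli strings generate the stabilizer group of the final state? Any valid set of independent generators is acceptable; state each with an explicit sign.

One valid set of independent stabilizer generators is -IX, -ZI (any independent generating set of the same group is equally correct). Key observation: steps 11-16 multiply out to the identity, so the circuit reduces to the remaining gates.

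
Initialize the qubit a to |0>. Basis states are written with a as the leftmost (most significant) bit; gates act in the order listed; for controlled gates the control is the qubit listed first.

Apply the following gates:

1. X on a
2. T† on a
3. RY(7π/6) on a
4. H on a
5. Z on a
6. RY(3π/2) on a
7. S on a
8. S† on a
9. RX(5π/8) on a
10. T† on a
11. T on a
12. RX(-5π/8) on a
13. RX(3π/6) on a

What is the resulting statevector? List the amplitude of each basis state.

The resulting statevector has amplitude -sqrt(3)*I*exp(I*pi/4)*sin(5*pi/16)**2/4 - sqrt(3)*exp(I*pi/4)*sin(5*pi/16)*cos(5*pi/16)/4 + sqrt(3)*exp(-I*pi/4)*sin(5*pi/16)*cos(5*pi/16)/4 + sqrt(3)*exp(-I*pi/4)*cos(5*pi/16)**2/4 - exp(I*pi/4)*sin(5*pi/16)*cos(5*pi/16)/4 - I*exp(I*pi/4)*sin(5*pi/16)*cos(5*pi/16)/4 - exp(-I*pi/4)*cos(5*pi/16)**2/4 + exp(I*pi/4)*cos(5*pi/16)**2/4 - exp(-I*pi/4)*sin(5*pi/16)*cos(5*pi/16)/4 + I*exp(-I*pi/4)*sin(5*pi/16)*cos(5*pi/16)/4 + sqrt(3)*exp(I*pi/4)*cos(5*pi/16)**2/4 + I*exp(I*pi/4)*sin(5*pi/16)**2/4 + I*exp(-I*pi/4)*sin(5*pi/16)**2/4 + sqrt(3)*I*exp(I*pi/4)*sin(5*pi/16)*cos(5*pi/16)/4 + sqrt(3)*I*exp(-I*pi/4)*sin(5*pi/16)*cos(5*pi/16)/4 + sqrt(3)*I*exp(-I*pi/4)*sin(5*pi/16)**2/4 on |0>, -sqrt(3)*exp(I*pi/4)*sin(5*pi/16)**2/4 - sqrt(3)*exp(I*pi/4)*sin(5*pi/16)*cos(5*pi/16)/4 + sqrt(3)*exp(-I*pi/4)*sin(5*pi/16)*cos(5*pi/16)/4 - sqrt(3)*I*exp(-I*pi/4)*cos(5*pi/16)**2/4 - I*exp(-I*pi/4)*sin(5*pi/16)*cos(5*pi/16)/4 + exp(-I*pi/4)*sin(5*pi/16)*cos(5*pi/16)/4 + I*exp(I*pi/4)*cos(5*pi/16)**2/4 + I*exp(-I*pi/4)*cos(5*pi/16)**2/4 + I*exp(I*pi/4)*sin(5*pi/16)*cos(5*pi/16)/4 + exp(I*pi/4)*sin(5*pi/16)*cos(5*pi/16)/4 + sqrt(3)*I*exp(I*pi/4)*cos(5*pi/16)**2/4 - exp(-I*pi/4)*sin(5*pi/16)**2/4 + exp(I*pi/4)*sin(5*pi/16)**2/4 + sqrt(3)*I*exp(I*pi/4)*sin(5*pi/16)*cos(5*pi/16)/4 + sqrt(3)*I*exp(-I*pi/4)*sin(5*pi/16)*cos(5*pi/16)/4 - sqrt(3)*exp(-I*pi/4)*sin(5*pi/16)**2/4 on |1>.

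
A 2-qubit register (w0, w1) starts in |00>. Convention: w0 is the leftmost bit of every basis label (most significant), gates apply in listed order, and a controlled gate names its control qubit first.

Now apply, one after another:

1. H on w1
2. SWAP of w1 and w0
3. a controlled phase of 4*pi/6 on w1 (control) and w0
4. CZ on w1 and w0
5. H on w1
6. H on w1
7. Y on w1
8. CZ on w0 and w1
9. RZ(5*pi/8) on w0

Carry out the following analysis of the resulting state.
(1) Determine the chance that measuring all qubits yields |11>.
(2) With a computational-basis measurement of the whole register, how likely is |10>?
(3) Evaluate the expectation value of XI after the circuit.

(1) The probability of measuring |11> is 1/2.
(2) A full measurement returns |10> with probability 0.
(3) In the final state, XI has expectation (1 - exp(I*pi/4))*exp(3*I*pi/8)/2.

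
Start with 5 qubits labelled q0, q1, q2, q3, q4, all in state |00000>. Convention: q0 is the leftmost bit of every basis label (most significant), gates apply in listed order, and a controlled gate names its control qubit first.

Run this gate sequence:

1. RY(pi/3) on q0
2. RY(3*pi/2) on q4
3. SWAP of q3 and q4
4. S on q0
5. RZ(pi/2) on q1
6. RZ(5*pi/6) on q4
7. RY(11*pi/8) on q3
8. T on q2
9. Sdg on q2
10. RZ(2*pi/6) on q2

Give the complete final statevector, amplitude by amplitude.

The resulting statevector has amplitude sqrt(3)*exp(I*pi/6)*sin(pi/16)/2 on |00000>, sqrt(3)*exp(I*pi/6)*cos(pi/16)/2 on |00010>, exp(2*I*pi/3)*sin(pi/16)/2 on |10000>, exp(2*I*pi/3)*cos(pi/16)/2 on |10010>, and 0 on every other basis state.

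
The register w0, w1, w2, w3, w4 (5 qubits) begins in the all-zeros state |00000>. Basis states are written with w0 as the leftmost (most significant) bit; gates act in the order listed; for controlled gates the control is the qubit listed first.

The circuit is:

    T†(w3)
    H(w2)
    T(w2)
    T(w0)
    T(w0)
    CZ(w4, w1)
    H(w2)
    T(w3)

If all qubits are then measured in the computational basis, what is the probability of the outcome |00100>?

The probability of measuring |00100> is 1/2 - sqrt(2)/4.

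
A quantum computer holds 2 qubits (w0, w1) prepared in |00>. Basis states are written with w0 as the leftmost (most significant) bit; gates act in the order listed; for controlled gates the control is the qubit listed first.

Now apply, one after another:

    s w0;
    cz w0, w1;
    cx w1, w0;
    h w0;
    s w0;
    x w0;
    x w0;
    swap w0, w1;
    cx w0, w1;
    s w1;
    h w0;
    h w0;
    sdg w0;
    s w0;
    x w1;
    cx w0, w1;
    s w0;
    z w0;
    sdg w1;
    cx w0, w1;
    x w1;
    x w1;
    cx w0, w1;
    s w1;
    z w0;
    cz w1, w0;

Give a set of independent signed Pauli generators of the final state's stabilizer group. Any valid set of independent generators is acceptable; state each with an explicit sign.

The final state is stabilized by the group generated by -IX, +ZI; other independent generating sets are equally valid. Key observation: the block from step 18 through step 25 cancels to the identity and can be dropped.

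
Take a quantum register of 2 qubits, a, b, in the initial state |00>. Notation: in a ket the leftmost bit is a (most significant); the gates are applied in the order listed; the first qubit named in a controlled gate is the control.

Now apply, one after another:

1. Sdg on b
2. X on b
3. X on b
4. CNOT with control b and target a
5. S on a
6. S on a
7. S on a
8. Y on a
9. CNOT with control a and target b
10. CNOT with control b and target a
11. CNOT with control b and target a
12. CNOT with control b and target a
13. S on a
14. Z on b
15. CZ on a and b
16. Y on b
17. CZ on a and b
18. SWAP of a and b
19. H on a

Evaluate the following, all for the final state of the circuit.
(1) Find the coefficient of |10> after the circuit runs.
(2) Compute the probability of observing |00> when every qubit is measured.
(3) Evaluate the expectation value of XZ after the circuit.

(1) The amplitude on |10> is -sqrt(2)/2.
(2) Outcome |00> occurs with probability 1/2.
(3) The expectation value of XZ is 1.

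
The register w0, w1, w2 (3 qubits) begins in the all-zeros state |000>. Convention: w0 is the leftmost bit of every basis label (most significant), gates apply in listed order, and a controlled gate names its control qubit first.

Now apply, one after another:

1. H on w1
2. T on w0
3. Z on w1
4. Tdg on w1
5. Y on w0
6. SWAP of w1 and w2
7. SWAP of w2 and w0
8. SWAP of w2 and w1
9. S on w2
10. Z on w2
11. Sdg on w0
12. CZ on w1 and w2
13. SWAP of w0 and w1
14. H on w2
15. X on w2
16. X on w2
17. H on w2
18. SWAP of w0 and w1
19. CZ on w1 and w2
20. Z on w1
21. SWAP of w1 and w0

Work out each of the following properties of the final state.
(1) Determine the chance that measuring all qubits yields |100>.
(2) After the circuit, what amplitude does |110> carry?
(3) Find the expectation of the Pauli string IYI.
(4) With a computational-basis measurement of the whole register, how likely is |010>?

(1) Outcome |100> occurs with probability 1/2. Key observation: gates 12-19 undo each other exactly, leaving only the rest of the circuit to track.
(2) The final state's coefficient on |110> equals -sqrt(2)*exp(3*I*pi/4)/2.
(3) The observable IYI averages to sqrt(2)/2.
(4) The probability of measuring |010> is 0.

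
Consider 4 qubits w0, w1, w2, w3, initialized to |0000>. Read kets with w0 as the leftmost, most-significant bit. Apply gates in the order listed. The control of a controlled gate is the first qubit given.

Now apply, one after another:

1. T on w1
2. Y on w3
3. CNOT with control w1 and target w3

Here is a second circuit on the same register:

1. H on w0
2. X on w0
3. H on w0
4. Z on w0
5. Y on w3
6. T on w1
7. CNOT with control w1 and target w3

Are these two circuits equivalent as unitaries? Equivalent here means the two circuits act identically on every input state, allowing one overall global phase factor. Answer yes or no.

Yes, they are equivalent — the unitaries differ by at most a global phase.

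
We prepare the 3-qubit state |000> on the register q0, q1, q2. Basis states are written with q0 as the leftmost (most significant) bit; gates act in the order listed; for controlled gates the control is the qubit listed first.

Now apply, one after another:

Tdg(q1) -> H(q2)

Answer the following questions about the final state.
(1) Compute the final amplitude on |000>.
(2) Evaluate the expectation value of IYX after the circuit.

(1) The amplitude on |000> is sqrt(2)/2.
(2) In the final state, IYX has expectation 0.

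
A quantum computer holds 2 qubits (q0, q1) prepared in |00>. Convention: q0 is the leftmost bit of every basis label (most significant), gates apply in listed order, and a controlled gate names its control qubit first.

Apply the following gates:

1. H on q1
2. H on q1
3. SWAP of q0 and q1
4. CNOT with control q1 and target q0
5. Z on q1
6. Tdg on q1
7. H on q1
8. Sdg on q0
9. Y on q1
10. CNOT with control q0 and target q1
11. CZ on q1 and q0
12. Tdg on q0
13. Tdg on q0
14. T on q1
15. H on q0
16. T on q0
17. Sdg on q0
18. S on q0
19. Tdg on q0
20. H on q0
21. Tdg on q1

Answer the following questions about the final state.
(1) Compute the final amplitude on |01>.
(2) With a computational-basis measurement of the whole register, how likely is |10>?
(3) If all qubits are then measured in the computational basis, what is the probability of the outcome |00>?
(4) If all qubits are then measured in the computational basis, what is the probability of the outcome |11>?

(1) The final state's coefficient on |01> equals sqrt(2)*I/2. Key observation: steps 14-21 multiply out to the identity, so the circuit reduces to the remaining gates.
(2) The probability of measuring |10> is 0.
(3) Outcome |00> occurs with probability 1/2.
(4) Outcome |11> occurs with probability 0.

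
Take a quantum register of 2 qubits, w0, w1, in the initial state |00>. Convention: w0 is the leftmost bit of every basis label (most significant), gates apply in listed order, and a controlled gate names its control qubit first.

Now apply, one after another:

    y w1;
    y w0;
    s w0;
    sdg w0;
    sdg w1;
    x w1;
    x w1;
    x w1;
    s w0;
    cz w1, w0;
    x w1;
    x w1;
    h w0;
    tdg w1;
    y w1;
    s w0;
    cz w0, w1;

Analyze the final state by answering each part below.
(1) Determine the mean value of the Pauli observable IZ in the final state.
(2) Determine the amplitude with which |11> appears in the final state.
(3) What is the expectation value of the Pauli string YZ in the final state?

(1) The observable IZ averages to -1.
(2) The amplitude on |11> is sqrt(2)/2.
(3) The observable YZ averages to -1.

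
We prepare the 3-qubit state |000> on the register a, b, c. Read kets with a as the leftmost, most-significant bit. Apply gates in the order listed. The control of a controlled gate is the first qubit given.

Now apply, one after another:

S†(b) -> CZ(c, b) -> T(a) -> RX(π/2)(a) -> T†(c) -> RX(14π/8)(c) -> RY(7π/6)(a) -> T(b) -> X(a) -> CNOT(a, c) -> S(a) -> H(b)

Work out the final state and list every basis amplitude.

The final amplitudes are -(1 - I)*sqrt(sqrt(2) + 2)*(sqrt(2) + sqrt(6)*I)/16 on |000>, (1 - I)*sqrt(2 - sqrt(2))*(sqrt(6) - sqrt(2)*I)/16 on |001>, -(1 - I)*sqrt(sqrt(2) + 2)*(sqrt(2) + sqrt(6)*I)/16 on |010>, (1 - I)*sqrt(2 - sqrt(2))*(sqrt(6) - sqrt(2)*I)/16 on |011>, (1 - I)*sqrt(2 - sqrt(2))*(-sqrt(6) + sqrt(2)*I)/16 on |100>, (1 - I)*sqrt(sqrt(2) + 2)*(sqrt(2) + sqrt(6)*I)/16 on |101>, (1 - I)*sqrt(2 - sqrt(2))*(-sqrt(6) + sqrt(2)*I)/16 on |110>, (1 - I)*sqrt(sqrt(2) + 2)*(sqrt(2) + sqrt(6)*I)/16 on |111>.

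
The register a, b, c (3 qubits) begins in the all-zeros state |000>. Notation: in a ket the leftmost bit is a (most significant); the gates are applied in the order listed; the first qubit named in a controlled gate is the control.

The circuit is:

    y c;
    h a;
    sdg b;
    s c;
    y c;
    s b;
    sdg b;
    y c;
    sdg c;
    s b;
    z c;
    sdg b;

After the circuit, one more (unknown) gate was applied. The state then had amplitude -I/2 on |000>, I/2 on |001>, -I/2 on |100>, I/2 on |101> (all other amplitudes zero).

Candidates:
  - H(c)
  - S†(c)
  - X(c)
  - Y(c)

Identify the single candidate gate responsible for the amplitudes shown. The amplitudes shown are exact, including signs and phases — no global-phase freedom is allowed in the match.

The unique candidate consistent with the amplitudes is H(c). Key observation: gates 3-10 undo each other exactly, leaving only the rest of the circuit to track.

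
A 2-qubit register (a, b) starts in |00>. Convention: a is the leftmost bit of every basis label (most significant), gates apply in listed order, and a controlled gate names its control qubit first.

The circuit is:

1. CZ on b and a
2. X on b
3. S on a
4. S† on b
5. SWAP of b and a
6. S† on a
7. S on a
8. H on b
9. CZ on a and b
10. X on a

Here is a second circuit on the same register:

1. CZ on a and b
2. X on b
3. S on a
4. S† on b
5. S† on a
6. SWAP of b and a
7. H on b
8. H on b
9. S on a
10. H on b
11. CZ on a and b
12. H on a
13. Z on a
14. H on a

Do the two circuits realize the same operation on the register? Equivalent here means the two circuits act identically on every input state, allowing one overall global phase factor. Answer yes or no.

No — the two circuits implement different unitaries, even allowing a global phase.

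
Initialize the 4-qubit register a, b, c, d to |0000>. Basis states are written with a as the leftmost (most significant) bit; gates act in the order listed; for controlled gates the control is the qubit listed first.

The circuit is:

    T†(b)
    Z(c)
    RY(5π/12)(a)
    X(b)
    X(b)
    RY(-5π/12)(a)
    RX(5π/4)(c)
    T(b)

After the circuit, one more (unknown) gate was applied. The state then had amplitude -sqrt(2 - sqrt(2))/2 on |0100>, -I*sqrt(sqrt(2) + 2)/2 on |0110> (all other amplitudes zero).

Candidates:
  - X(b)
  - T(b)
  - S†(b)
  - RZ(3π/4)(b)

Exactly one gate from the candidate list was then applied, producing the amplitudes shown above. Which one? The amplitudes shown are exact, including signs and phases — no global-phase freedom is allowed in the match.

The unique candidate consistent with the amplitudes is X(b).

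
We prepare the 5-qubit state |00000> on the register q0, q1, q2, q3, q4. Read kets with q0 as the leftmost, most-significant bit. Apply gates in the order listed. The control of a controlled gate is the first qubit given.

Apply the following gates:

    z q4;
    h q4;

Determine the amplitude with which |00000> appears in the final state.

The final state's coefficient on |00000> equals sqrt(2)/2.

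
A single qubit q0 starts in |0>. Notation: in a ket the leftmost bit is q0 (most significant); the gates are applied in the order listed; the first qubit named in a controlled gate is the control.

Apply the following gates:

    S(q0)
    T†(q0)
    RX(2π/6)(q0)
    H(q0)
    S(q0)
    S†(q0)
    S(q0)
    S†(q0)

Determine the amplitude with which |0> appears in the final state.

The final state's coefficient on |0> equals sqrt(6)/4 - sqrt(2)*I/4. Key observation: steps 5-8 multiply out to the identity, so the circuit reduces to the remaining gates.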